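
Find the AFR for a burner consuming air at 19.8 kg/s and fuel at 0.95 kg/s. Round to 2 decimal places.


AFR = m_air / m_fuel
AFR = 19.8 / 0.95 = 20.84


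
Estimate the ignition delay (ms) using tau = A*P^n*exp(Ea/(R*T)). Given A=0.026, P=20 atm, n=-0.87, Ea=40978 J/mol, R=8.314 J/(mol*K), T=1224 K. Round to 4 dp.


tau = A * P^n * exp(Ea/(R*T))
P^n = 20^(-0.87) = 0.07380808
Ea/(R*T) = 40978/(8.314*1224) = 4.026793
exp(Ea/(R*T)) = 56.080779
tau = 0.026 * 0.07380808 * 56.080779 = 0.1076 ms


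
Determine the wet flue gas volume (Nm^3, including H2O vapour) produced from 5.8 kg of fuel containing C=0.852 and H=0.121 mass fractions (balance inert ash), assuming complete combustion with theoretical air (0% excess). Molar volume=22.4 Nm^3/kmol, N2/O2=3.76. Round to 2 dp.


Per kg fuel: CO2 = (C/12 kmol)*22.4 = (0.852/12)*22.4 = 1.59040 Nm^3
Per kg fuel: H2O = (H/2 kmol)*22.4 = (0.121/2)*22.4 = 1.35520 Nm^3
O2 needed per kg fuel = C/12 + H/4 = 0.852/12 + 0.121/4 = 0.10125000 kmol
Per kg fuel: N2 = O2*3.76*22.4 = 0.10125000*3.76*22.4 = 8.52768 Nm^3
Total per kg = 1.59040 + 1.35520 + 8.52768 = 11.47328 Nm^3
Total = 11.47328 * 5.8 = 66.55 Nm^3


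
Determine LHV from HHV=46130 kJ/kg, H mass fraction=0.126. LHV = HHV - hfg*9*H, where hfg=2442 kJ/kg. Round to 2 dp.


LHV = HHV - hfg * 9 * H
Water correction = 2442 * 9 * 0.126 = 2769.228 kJ/kg
LHV = 46130 - 2769.228 = 43360.77 kJ/kg


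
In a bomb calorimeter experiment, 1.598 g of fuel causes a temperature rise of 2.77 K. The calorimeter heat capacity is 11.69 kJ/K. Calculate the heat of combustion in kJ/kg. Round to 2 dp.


Hc = C_cal * delta_T / m_fuel
Q_released = 11.69 * 2.77 = 32.3813 kJ
m_fuel = 1.598 g = 1.598/1000 kg = 0.001598 kg
Hc = 32.3813 / 0.001598 = 20263.64 kJ/kg


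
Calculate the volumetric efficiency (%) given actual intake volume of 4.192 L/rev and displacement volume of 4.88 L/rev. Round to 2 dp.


eta_v = (V_actual / V_disp) * 100
Ratio = 4.192 / 4.88 = 0.8590
eta_v = 0.8590 * 100 = 85.90%


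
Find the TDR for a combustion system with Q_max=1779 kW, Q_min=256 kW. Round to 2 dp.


TDR = Q_max / Q_min
TDR = 1779 / 256 = 6.95


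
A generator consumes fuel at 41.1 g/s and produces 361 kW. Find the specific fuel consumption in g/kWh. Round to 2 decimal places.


SFC = (mf / BP) * 3600
Rate = 41.1 / 361 = 0.113850 g/(s*kW)
SFC = 0.113850 * 3600 = 409.86 g/kWh


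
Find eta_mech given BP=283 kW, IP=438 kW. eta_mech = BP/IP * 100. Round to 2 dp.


eta_mech = (BP / IP) * 100
Ratio = 283 / 438 = 0.6461
eta_mech = 0.6461 * 100 = 64.61%


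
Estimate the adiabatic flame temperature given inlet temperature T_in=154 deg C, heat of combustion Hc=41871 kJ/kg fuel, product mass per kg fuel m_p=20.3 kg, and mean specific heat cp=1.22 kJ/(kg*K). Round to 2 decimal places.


T_ad = T_in + Hc / (m_p * cp)
Denominator = 20.3 * 1.22 = 24.7660
Temperature rise = 41871 / 24.7660 = 1690.66 K
T_ad = 154 + 1690.66 = 1844.66 deg C


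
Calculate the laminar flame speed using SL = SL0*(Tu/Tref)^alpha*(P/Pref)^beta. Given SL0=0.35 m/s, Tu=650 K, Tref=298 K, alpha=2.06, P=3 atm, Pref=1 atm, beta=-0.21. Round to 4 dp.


SL = SL0 * (Tu/Tref)^alpha * (P/Pref)^beta
T ratio = 650/298 = 2.18120805
(T ratio)^alpha = 2.18120805^2.06 = 4.985584
(P/Pref)^beta = 3^(-0.21) = 0.793971
SL = 0.35 * 4.985584 * 0.793971 = 1.3854 m/s


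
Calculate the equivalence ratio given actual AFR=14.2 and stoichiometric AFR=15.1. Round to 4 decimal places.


phi = AFR_stoich / AFR_actual
phi = 15.1 / 14.2 = 1.0634


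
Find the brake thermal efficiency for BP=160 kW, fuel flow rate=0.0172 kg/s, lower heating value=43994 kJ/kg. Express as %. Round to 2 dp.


eta_BTE = (BP / (mf * LHV)) * 100
Denominator = 0.0172 * 43994 = 756.6968 kW
eta_BTE = (160 / 756.6968) * 100 = 21.14%


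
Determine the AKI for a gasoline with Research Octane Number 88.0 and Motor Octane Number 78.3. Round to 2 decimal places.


AKI = (RON + MON) / 2
AKI = (88.0 + 78.3) / 2
AKI = 166.3 / 2 = 83.15


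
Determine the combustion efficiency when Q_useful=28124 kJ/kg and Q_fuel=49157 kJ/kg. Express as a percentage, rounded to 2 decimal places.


Efficiency = (Q_useful / Q_fuel) * 100
Efficiency = (28124 / 49157) * 100
Efficiency = 0.5721 * 100 = 57.21%


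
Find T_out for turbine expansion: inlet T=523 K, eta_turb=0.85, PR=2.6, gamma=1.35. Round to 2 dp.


T_out = T_in * (1 - eta * (1 - PR^(-(gamma-1)/gamma)))
Exponent = -(1.35-1)/1.35 = -0.25925926
PR^exp = 2.6^(-0.25925926) = 0.78057442
Factor = 1 - 0.85*(1 - 0.78057442) = 0.81348826
T_out = 523 * 0.81348826 = 425.45 K


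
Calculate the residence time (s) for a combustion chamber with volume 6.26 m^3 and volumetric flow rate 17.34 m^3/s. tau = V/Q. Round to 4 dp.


tau = V / Q_flow
tau = 6.26 / 17.34 = 0.3610 s


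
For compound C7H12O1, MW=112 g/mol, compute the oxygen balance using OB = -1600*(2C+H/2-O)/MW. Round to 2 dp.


OB = -1600 * (2C + H/2 - O) / MW
Inner = 2*7 + 12/2 - 1 = 19.00
OB = -1600 * 19.00 / 112 = -271.43%


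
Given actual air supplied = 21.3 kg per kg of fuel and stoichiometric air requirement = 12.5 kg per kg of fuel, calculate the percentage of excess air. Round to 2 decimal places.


Excess air = actual - stoichiometric = 21.3 - 12.5 = 8.80 kg/kg fuel
Excess air % = (excess / stoich) * 100 = (8.80 / 12.5) * 100 = 70.40%


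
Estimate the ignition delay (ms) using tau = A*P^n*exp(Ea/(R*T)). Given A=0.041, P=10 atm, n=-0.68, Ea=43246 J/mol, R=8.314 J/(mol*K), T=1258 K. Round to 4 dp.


tau = A * P^n * exp(Ea/(R*T))
P^n = 10^(-0.68) = 0.20892961
Ea/(R*T) = 43246/(8.314*1258) = 4.134807
exp(Ea/(R*T)) = 62.477555
tau = 0.041 * 0.20892961 * 62.477555 = 0.5352 ms


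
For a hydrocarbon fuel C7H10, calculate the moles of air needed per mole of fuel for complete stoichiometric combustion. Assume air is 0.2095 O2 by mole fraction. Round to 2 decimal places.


Balanced combustion: C7H10 + 9.5 O2 -> 7 CO2 + 5 H2O
O2 needed = C + H/4 = 7 + 10/4 = 9.50 moles
Air moles = O2 / 0.2095 = 9.50 / 0.2095 = 45.35 moles air


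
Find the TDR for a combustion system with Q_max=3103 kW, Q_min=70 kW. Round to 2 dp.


TDR = Q_max / Q_min
TDR = 3103 / 70 = 44.33


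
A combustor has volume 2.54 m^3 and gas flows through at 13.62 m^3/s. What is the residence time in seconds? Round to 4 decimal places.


tau = V / Q_flow
tau = 2.54 / 13.62 = 0.1865 s


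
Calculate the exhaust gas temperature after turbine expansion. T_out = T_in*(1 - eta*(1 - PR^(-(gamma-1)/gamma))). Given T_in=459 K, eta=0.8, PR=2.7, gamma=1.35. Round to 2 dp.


T_out = T_in * (1 - eta * (1 - PR^(-(gamma-1)/gamma)))
Exponent = -(1.35-1)/1.35 = -0.25925926
PR^exp = 2.7^(-0.25925926) = 0.77297411
Factor = 1 - 0.8*(1 - 0.77297411) = 0.81837929
T_out = 459 * 0.81837929 = 375.64 K


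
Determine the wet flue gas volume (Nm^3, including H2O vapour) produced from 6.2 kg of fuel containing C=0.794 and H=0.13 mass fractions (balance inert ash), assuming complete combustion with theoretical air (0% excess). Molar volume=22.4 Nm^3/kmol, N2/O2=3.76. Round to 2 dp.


Per kg fuel: CO2 = (C/12 kmol)*22.4 = (0.794/12)*22.4 = 1.48213 Nm^3
Per kg fuel: H2O = (H/2 kmol)*22.4 = (0.13/2)*22.4 = 1.45600 Nm^3
O2 needed per kg fuel = C/12 + H/4 = 0.794/12 + 0.13/4 = 0.09866667 kmol
Per kg fuel: N2 = O2*3.76*22.4 = 0.09866667*3.76*22.4 = 8.31010 Nm^3
Total per kg = 1.48213 + 1.45600 + 8.31010 = 11.24823 Nm^3
Total = 11.24823 * 6.2 = 69.74 Nm^3


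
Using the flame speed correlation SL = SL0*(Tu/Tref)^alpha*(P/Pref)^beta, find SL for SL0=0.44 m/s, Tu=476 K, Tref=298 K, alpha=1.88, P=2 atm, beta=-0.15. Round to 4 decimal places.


SL = SL0 * (Tu/Tref)^alpha * (P/Pref)^beta
T ratio = 476/298 = 1.59731544
(T ratio)^alpha = 1.59731544^1.88 = 2.411984
(P/Pref)^beta = 2^(-0.15) = 0.901250
SL = 0.44 * 2.411984 * 0.901250 = 0.9565 m/s


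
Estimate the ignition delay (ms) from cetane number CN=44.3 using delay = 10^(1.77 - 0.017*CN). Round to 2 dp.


delay = 10^(1.77 - 0.017*CN)
Exponent = 1.77 - 0.017*44.3 = 1.0169
delay = 10^1.0169 = 10.40 ms


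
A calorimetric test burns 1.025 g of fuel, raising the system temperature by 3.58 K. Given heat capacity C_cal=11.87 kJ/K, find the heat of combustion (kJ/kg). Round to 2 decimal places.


Hc = C_cal * delta_T / m_fuel
Q_released = 11.87 * 3.58 = 42.4946 kJ
m_fuel = 1.025 g = 1.025/1000 kg = 0.001025 kg
Hc = 42.4946 / 0.001025 = 41458.15 kJ/kg


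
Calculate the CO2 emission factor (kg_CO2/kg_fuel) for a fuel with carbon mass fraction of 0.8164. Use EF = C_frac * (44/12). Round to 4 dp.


EF = C_frac * (M_CO2 / M_C)
EF = 0.8164 * (44/12)
EF = 0.8164 * 3.666667 = 2.9935 kg_CO2/kg_fuel


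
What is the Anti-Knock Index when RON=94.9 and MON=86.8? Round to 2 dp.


AKI = (RON + MON) / 2
AKI = (94.9 + 86.8) / 2
AKI = 181.7 / 2 = 90.85


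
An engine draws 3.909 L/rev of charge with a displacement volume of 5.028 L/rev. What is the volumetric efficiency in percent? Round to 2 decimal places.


eta_v = (V_actual / V_disp) * 100
Ratio = 3.909 / 5.028 = 0.7774
eta_v = 0.7774 * 100 = 77.74%


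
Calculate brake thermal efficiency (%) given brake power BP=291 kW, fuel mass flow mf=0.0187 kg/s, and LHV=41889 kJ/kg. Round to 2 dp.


eta_BTE = (BP / (mf * LHV)) * 100
Denominator = 0.0187 * 41889 = 783.3243 kW
eta_BTE = (291 / 783.3243) * 100 = 37.15%


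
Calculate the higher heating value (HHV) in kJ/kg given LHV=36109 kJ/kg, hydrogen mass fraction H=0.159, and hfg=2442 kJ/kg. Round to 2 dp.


HHV = LHV + hfg * 9 * H
Water addition = 2442 * 9 * 0.159 = 3494.502 kJ/kg
HHV = 36109 + 3494.502 = 39603.50 kJ/kg


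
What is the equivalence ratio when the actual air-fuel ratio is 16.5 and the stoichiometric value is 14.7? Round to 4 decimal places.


phi = AFR_stoich / AFR_actual
phi = 14.7 / 16.5 = 0.8909


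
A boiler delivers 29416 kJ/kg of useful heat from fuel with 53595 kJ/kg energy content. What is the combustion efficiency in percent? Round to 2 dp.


Efficiency = (Q_useful / Q_fuel) * 100
Efficiency = (29416 / 53595) * 100
Efficiency = 0.5489 * 100 = 54.89%


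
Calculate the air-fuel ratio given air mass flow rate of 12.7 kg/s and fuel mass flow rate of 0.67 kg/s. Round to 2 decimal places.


AFR = m_air / m_fuel
AFR = 12.7 / 0.67 = 18.96


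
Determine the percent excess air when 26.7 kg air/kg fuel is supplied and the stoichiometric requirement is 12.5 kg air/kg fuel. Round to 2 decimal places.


Excess air = actual - stoichiometric = 26.7 - 12.5 = 14.20 kg/kg fuel
Excess air % = (excess / stoich) * 100 = (14.20 / 12.5) * 100 = 113.60%


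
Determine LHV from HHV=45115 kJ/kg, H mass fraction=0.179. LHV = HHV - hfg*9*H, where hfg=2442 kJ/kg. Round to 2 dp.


LHV = HHV - hfg * 9 * H
Water correction = 2442 * 9 * 0.179 = 3934.062 kJ/kg
LHV = 45115 - 3934.062 = 41180.94 kJ/kg


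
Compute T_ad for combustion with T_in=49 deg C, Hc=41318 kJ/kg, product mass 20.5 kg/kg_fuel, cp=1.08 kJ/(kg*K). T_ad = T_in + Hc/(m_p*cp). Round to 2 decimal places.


T_ad = T_in + Hc / (m_p * cp)
Denominator = 20.5 * 1.08 = 22.1400
Temperature rise = 41318 / 22.1400 = 1866.21 K
T_ad = 49 + 1866.21 = 1915.21 deg C


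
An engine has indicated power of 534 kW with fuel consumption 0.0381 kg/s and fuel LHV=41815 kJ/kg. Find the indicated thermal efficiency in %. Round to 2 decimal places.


eta_ith = (IP / (mf * LHV)) * 100
Denominator = 0.0381 * 41815 = 1593.1515 kW
eta_ith = (534 / 1593.1515) * 100 = 33.52%


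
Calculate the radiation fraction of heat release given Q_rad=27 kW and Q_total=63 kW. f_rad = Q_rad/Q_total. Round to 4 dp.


f_rad = Q_rad / Q_total
f_rad = 27 / 63 = 0.4286


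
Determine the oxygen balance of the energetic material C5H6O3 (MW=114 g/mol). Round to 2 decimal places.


OB = -1600 * (2C + H/2 - O) / MW
Inner = 2*5 + 6/2 - 3 = 10.00
OB = -1600 * 10.00 / 114 = -140.35%


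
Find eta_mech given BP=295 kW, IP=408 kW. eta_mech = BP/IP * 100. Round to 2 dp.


eta_mech = (BP / IP) * 100
Ratio = 295 / 408 = 0.7230
eta_mech = 0.7230 * 100 = 72.30%


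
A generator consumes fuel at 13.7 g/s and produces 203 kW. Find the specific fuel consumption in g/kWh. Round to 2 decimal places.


SFC = (mf / BP) * 3600
Rate = 13.7 / 203 = 0.067488 g/(s*kW)
SFC = 0.067488 * 3600 = 242.96 g/kWh


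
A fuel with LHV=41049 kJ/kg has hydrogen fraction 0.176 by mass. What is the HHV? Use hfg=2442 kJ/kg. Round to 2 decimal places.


HHV = LHV + hfg * 9 * H
Water addition = 2442 * 9 * 0.176 = 3868.128 kJ/kg
HHV = 41049 + 3868.128 = 44917.13 kJ/kg


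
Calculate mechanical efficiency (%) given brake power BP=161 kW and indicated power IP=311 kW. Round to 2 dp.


eta_mech = (BP / IP) * 100
Ratio = 161 / 311 = 0.5177
eta_mech = 0.5177 * 100 = 51.77%


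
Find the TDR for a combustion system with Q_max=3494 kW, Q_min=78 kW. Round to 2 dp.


TDR = Q_max / Q_min
TDR = 3494 / 78 = 44.79


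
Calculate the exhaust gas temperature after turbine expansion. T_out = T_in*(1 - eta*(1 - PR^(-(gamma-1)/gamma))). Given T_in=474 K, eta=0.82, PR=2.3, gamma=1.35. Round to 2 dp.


T_out = T_in * (1 - eta * (1 - PR^(-(gamma-1)/gamma)))
Exponent = -(1.35-1)/1.35 = -0.25925926
PR^exp = 2.3^(-0.25925926) = 0.80578413
Factor = 1 - 0.82*(1 - 0.80578413) = 0.84074299
T_out = 474 * 0.84074299 = 398.51 K


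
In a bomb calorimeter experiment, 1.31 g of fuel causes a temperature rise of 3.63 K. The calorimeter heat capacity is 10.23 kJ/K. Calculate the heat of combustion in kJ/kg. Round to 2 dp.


Hc = C_cal * delta_T / m_fuel
Q_released = 10.23 * 3.63 = 37.1349 kJ
m_fuel = 1.31 g = 1.31/1000 kg = 0.001310 kg
Hc = 37.1349 / 0.001310 = 28347.25 kJ/kg


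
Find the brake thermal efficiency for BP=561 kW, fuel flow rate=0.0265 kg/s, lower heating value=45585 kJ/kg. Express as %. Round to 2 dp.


eta_BTE = (BP / (mf * LHV)) * 100
Denominator = 0.0265 * 45585 = 1208.0025 kW
eta_BTE = (561 / 1208.0025) * 100 = 46.44%


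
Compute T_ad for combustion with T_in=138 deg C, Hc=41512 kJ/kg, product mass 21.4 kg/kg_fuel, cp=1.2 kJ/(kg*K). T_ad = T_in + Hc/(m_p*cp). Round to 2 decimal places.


T_ad = T_in + Hc / (m_p * cp)
Denominator = 21.4 * 1.2 = 25.6800
Temperature rise = 41512 / 25.6800 = 1616.51 K
T_ad = 138 + 1616.51 = 1754.51 deg C


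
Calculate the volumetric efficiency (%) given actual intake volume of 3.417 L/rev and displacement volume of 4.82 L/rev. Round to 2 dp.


eta_v = (V_actual / V_disp) * 100
Ratio = 3.417 / 4.82 = 0.7089
eta_v = 0.7089 * 100 = 70.89%


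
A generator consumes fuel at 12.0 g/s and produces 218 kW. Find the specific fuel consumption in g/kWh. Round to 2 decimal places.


SFC = (mf / BP) * 3600
Rate = 12.0 / 218 = 0.055046 g/(s*kW)
SFC = 0.055046 * 3600 = 198.17 g/kWh


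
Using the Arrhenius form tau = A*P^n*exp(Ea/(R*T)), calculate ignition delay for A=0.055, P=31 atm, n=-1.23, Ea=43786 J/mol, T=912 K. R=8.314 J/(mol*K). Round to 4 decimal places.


tau = A * P^n * exp(Ea/(R*T))
P^n = 31^(-1.23) = 0.01464283
Ea/(R*T) = 43786/(8.314*912) = 5.774713
exp(Ea/(R*T)) = 322.052032
tau = 0.055 * 0.01464283 * 322.052032 = 0.2594 ms


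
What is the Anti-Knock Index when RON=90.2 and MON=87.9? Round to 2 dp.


AKI = (RON + MON) / 2
AKI = (90.2 + 87.9) / 2
AKI = 178.1 / 2 = 89.05


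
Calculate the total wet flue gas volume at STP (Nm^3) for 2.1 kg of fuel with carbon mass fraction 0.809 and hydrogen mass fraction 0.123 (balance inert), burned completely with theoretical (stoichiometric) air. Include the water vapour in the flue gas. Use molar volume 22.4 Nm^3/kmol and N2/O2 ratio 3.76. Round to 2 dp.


Per kg fuel: CO2 = (C/12 kmol)*22.4 = (0.809/12)*22.4 = 1.51013 Nm^3
Per kg fuel: H2O = (H/2 kmol)*22.4 = (0.123/2)*22.4 = 1.37760 Nm^3
O2 needed per kg fuel = C/12 + H/4 = 0.809/12 + 0.123/4 = 0.09816667 kmol
Per kg fuel: N2 = O2*3.76*22.4 = 0.09816667*3.76*22.4 = 8.26799 Nm^3
Total per kg = 1.51013 + 1.37760 + 8.26799 = 11.15572 Nm^3
Total = 11.15572 * 2.1 = 23.43 Nm^3


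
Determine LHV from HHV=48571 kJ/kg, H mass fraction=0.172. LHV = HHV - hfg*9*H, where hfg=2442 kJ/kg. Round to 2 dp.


LHV = HHV - hfg * 9 * H
Water correction = 2442 * 9 * 0.172 = 3780.216 kJ/kg
LHV = 48571 - 3780.216 = 44790.78 kJ/kg


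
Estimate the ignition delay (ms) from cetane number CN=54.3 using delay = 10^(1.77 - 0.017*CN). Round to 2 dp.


delay = 10^(1.77 - 0.017*CN)
Exponent = 1.77 - 0.017*54.3 = 0.8469
delay = 10^0.8469 = 7.03 ms


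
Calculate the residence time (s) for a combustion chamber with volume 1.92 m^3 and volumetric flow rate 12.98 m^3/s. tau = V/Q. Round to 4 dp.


tau = V / Q_flow
tau = 1.92 / 12.98 = 0.1479 s


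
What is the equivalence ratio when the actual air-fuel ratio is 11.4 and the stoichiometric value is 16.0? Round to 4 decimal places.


phi = AFR_stoich / AFR_actual
phi = 16.0 / 11.4 = 1.4035


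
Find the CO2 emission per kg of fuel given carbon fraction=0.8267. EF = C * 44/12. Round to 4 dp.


EF = C_frac * (M_CO2 / M_C)
EF = 0.8267 * (44/12)
EF = 0.8267 * 3.666667 = 3.0312 kg_CO2/kg_fuel


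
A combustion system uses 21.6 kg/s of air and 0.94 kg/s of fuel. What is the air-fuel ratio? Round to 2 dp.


AFR = m_air / m_fuel
AFR = 21.6 / 0.94 = 22.98


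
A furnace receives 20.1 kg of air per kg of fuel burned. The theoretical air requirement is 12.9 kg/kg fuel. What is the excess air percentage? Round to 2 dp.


Excess air = actual - stoichiometric = 20.1 - 12.9 = 7.20 kg/kg fuel
Excess air % = (excess / stoich) * 100 = (7.20 / 12.9) * 100 = 55.81%


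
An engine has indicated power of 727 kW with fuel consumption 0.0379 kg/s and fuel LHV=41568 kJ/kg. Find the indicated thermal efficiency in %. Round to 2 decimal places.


eta_ith = (IP / (mf * LHV)) * 100
Denominator = 0.0379 * 41568 = 1575.4272 kW
eta_ith = (727 / 1575.4272) * 100 = 46.15%


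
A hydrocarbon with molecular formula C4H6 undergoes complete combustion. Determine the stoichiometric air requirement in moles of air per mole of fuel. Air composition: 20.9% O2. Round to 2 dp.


Balanced combustion: C4H6 + 5.5 O2 -> 4 CO2 + 3 H2O
O2 needed = C + H/4 = 4 + 6/4 = 5.50 moles
Air moles = O2 / 0.209 = 5.50 / 0.209 = 26.32 moles air


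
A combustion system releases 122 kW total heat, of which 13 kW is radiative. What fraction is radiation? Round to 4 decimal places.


f_rad = Q_rad / Q_total
f_rad = 13 / 122 = 0.1066


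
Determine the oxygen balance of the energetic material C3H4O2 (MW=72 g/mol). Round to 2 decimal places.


OB = -1600 * (2C + H/2 - O) / MW
Inner = 2*3 + 4/2 - 2 = 6.00
OB = -1600 * 6.00 / 72 = -133.33%


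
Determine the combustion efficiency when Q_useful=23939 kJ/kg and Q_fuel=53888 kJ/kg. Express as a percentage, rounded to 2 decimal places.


Efficiency = (Q_useful / Q_fuel) * 100
Efficiency = (23939 / 53888) * 100
Efficiency = 0.4442 * 100 = 44.42%


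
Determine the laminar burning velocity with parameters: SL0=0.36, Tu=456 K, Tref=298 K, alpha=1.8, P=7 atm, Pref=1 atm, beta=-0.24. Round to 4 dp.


SL = SL0 * (Tu/Tref)^alpha * (P/Pref)^beta
T ratio = 456/298 = 1.53020134
(T ratio)^alpha = 1.53020134^1.8 = 2.150540
(P/Pref)^beta = 7^(-0.24) = 0.626869
SL = 0.36 * 2.150540 * 0.626869 = 0.4853 m/s


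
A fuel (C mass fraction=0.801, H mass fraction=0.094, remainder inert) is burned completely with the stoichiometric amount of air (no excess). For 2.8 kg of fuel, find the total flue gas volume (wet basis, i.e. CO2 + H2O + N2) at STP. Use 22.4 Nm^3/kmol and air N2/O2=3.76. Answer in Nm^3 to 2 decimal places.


Per kg fuel: CO2 = (C/12 kmol)*22.4 = (0.801/12)*22.4 = 1.49520 Nm^3
Per kg fuel: H2O = (H/2 kmol)*22.4 = (0.094/2)*22.4 = 1.05280 Nm^3
O2 needed per kg fuel = C/12 + H/4 = 0.801/12 + 0.094/4 = 0.09025000 kmol
Per kg fuel: N2 = O2*3.76*22.4 = 0.09025000*3.76*22.4 = 7.60122 Nm^3
Total per kg = 1.49520 + 1.05280 + 7.60122 = 10.14922 Nm^3
Total = 10.14922 * 2.8 = 28.42 Nm^3


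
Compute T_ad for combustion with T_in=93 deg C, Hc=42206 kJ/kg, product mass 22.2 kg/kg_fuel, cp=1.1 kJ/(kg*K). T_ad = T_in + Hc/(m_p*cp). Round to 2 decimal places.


T_ad = T_in + Hc / (m_p * cp)
Denominator = 22.2 * 1.1 = 24.4200
Temperature rise = 42206 / 24.4200 = 1728.34 K
T_ad = 93 + 1728.34 = 1821.34 deg C


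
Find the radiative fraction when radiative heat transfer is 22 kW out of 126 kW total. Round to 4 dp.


f_rad = Q_rad / Q_total
f_rad = 22 / 126 = 0.1746


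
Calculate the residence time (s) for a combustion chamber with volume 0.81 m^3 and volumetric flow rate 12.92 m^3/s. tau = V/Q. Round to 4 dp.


tau = V / Q_flow
tau = 0.81 / 12.92 = 0.0627 s


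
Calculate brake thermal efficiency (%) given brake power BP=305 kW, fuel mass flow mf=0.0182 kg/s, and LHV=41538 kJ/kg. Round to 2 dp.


eta_BTE = (BP / (mf * LHV)) * 100
Denominator = 0.0182 * 41538 = 755.9916 kW
eta_BTE = (305 / 755.9916) * 100 = 40.34%


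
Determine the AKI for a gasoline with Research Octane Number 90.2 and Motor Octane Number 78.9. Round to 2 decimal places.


AKI = (RON + MON) / 2
AKI = (90.2 + 78.9) / 2
AKI = 169.1 / 2 = 84.55


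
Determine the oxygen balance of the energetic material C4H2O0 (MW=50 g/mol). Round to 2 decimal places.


OB = -1600 * (2C + H/2 - O) / MW
Inner = 2*4 + 2/2 - 0 = 9.00
OB = -1600 * 9.00 / 50 = -288.00%


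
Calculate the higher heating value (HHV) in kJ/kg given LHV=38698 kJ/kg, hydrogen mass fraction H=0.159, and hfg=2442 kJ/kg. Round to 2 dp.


HHV = LHV + hfg * 9 * H
Water addition = 2442 * 9 * 0.159 = 3494.502 kJ/kg
HHV = 38698 + 3494.502 = 42192.50 kJ/kg


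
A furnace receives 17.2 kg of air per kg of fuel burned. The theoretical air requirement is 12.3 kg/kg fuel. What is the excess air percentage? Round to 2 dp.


Excess air = actual - stoichiometric = 17.2 - 12.3 = 4.90 kg/kg fuel
Excess air % = (excess / stoich) * 100 = (4.90 / 12.3) * 100 = 39.84%


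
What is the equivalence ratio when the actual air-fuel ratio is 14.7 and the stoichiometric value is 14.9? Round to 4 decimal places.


phi = AFR_stoich / AFR_actual
phi = 14.9 / 14.7 = 1.0136


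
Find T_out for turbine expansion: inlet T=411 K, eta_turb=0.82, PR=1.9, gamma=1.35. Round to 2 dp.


T_out = T_in * (1 - eta * (1 - PR^(-(gamma-1)/gamma)))
Exponent = -(1.35-1)/1.35 = -0.25925926
PR^exp = 1.9^(-0.25925926) = 0.84670193
Factor = 1 - 0.82*(1 - 0.84670193) = 0.87429558
T_out = 411 * 0.87429558 = 359.34 K


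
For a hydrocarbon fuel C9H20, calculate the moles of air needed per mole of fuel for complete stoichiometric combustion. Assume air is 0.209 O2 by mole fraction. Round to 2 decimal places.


Balanced combustion: C9H20 + 14 O2 -> 9 CO2 + 10 H2O
O2 needed = C + H/4 = 9 + 20/4 = 14.00 moles
Air moles = O2 / 0.209 = 14.00 / 0.209 = 66.99 moles air


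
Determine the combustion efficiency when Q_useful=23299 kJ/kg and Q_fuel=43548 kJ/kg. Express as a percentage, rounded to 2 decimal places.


Efficiency = (Q_useful / Q_fuel) * 100
Efficiency = (23299 / 43548) * 100
Efficiency = 0.5350 * 100 = 53.50%


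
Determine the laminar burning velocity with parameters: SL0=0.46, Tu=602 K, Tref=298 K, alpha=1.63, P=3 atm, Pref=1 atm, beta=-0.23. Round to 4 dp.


SL = SL0 * (Tu/Tref)^alpha * (P/Pref)^beta
T ratio = 602/298 = 2.02013423
(T ratio)^alpha = 2.02013423^1.63 = 3.146080
(P/Pref)^beta = 3^(-0.23) = 0.776716
SL = 0.46 * 3.146080 * 0.776716 = 1.1241 m/s


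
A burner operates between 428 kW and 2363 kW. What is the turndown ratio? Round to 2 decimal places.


TDR = Q_max / Q_min
TDR = 2363 / 428 = 5.52


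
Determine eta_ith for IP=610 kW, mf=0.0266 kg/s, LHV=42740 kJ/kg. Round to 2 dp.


eta_ith = (IP / (mf * LHV)) * 100
Denominator = 0.0266 * 42740 = 1136.8840 kW
eta_ith = (610 / 1136.8840) * 100 = 53.66%


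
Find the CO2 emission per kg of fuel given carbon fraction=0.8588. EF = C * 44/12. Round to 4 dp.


EF = C_frac * (M_CO2 / M_C)
EF = 0.8588 * (44/12)
EF = 0.8588 * 3.666667 = 3.1489 kg_CO2/kg_fuel


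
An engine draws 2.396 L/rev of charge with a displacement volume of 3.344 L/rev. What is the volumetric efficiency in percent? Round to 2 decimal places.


eta_v = (V_actual / V_disp) * 100
Ratio = 2.396 / 3.344 = 0.7165
eta_v = 0.7165 * 100 = 71.65%


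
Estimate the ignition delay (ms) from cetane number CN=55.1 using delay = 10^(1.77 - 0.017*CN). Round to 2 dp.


delay = 10^(1.77 - 0.017*CN)
Exponent = 1.77 - 0.017*55.1 = 0.8333
delay = 10^0.8333 = 6.81 ms


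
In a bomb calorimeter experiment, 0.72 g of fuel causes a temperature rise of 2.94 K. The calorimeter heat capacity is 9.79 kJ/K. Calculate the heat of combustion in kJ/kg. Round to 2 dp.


Hc = C_cal * delta_T / m_fuel
Q_released = 9.79 * 2.94 = 28.7826 kJ
m_fuel = 0.72 g = 0.72/1000 kg = 0.000720 kg
Hc = 28.7826 / 0.000720 = 39975.83 kJ/kg


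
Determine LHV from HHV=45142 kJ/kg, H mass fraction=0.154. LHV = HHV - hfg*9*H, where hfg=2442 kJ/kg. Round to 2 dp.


LHV = HHV - hfg * 9 * H
Water correction = 2442 * 9 * 0.154 = 3384.612 kJ/kg
LHV = 45142 - 3384.612 = 41757.39 kJ/kg


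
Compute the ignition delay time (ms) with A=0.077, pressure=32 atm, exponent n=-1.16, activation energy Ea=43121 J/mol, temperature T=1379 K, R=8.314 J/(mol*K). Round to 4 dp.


tau = A * P^n * exp(Ea/(R*T))
P^n = 32^(-1.16) = 0.01794841
Ea/(R*T) = 43121/(8.314*1379) = 3.761097
exp(Ea/(R*T)) = 42.995567
tau = 0.077 * 0.01794841 * 42.995567 = 0.0594 ms


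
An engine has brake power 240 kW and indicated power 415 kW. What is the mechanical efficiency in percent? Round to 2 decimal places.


eta_mech = (BP / IP) * 100
Ratio = 240 / 415 = 0.5783
eta_mech = 0.5783 * 100 = 57.83%


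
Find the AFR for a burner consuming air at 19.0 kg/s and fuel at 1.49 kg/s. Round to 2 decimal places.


AFR = m_air / m_fuel
AFR = 19.0 / 1.49 = 12.75


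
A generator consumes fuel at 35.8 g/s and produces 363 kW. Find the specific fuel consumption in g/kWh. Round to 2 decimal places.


SFC = (mf / BP) * 3600
Rate = 35.8 / 363 = 0.098623 g/(s*kW)
SFC = 0.098623 * 3600 = 355.04 g/kWh


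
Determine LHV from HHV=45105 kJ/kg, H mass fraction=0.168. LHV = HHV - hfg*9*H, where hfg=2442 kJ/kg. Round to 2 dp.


LHV = HHV - hfg * 9 * H
Water correction = 2442 * 9 * 0.168 = 3692.304 kJ/kg
LHV = 45105 - 3692.304 = 41412.70 kJ/kg


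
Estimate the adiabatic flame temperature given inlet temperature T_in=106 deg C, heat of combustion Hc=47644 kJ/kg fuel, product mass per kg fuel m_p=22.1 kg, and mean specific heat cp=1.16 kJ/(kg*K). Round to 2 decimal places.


T_ad = T_in + Hc / (m_p * cp)
Denominator = 22.1 * 1.16 = 25.6360
Temperature rise = 47644 / 25.6360 = 1858.48 K
T_ad = 106 + 1858.48 = 1964.48 deg C


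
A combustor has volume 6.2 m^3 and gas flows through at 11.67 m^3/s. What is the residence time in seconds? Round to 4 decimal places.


tau = V / Q_flow
tau = 6.2 / 11.67 = 0.5313 s


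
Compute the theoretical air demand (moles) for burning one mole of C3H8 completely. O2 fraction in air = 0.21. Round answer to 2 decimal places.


Balanced combustion: C3H8 + 5 O2 -> 3 CO2 + 4 H2O
O2 needed = C + H/4 = 3 + 8/4 = 5.00 moles
Air moles = O2 / 0.21 = 5.00 / 0.21 = 23.81 moles air


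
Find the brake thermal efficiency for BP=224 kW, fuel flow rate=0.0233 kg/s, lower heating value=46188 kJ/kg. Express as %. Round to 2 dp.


eta_BTE = (BP / (mf * LHV)) * 100
Denominator = 0.0233 * 46188 = 1076.1804 kW
eta_BTE = (224 / 1076.1804) * 100 = 20.81%


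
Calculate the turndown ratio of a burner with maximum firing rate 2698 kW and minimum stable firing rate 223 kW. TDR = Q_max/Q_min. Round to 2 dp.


TDR = Q_max / Q_min
TDR = 2698 / 223 = 12.10


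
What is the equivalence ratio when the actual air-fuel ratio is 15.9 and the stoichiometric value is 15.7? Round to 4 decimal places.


phi = AFR_stoich / AFR_actual
phi = 15.7 / 15.9 = 0.9874


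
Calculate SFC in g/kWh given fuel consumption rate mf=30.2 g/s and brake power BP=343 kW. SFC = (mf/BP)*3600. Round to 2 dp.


SFC = (mf / BP) * 3600
Rate = 30.2 / 343 = 0.088047 g/(s*kW)
SFC = 0.088047 * 3600 = 316.97 g/kWh


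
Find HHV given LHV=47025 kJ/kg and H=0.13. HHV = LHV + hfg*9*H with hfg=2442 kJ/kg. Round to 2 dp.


HHV = LHV + hfg * 9 * H
Water addition = 2442 * 9 * 0.13 = 2857.140 kJ/kg
HHV = 47025 + 2857.140 = 49882.14 kJ/kg


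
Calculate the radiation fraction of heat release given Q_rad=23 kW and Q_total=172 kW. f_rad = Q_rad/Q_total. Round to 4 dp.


f_rad = Q_rad / Q_total
f_rad = 23 / 172 = 0.1337


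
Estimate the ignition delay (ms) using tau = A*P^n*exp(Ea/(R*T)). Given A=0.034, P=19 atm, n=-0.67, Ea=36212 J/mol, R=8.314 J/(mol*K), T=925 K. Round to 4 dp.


tau = A * P^n * exp(Ea/(R*T))
P^n = 19^(-0.67) = 0.13907052
Ea/(R*T) = 36212/(8.314*925) = 4.708697
exp(Ea/(R*T)) = 110.907570
tau = 0.034 * 0.13907052 * 110.907570 = 0.5244 ms


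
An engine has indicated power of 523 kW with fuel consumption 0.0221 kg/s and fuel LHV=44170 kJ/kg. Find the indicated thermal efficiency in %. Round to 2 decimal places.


eta_ith = (IP / (mf * LHV)) * 100
Denominator = 0.0221 * 44170 = 976.1570 kW
eta_ith = (523 / 976.1570) * 100 = 53.58%


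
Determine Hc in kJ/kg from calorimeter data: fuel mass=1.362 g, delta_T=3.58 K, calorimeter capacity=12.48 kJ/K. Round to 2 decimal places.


Hc = C_cal * delta_T / m_fuel
Q_released = 12.48 * 3.58 = 44.6784 kJ
m_fuel = 1.362 g = 1.362/1000 kg = 0.001362 kg
Hc = 44.6784 / 0.001362 = 32803.52 kJ/kg


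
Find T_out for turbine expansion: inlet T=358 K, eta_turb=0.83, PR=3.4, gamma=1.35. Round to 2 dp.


T_out = T_in * (1 - eta * (1 - PR^(-(gamma-1)/gamma)))
Exponent = -(1.35-1)/1.35 = -0.25925926
PR^exp = 3.4^(-0.25925926) = 0.72813041
Factor = 1 - 0.83*(1 - 0.72813041) = 0.77434824
T_out = 358 * 0.77434824 = 277.22 K


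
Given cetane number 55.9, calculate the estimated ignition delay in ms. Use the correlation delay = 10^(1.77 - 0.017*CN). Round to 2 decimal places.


delay = 10^(1.77 - 0.017*CN)
Exponent = 1.77 - 0.017*55.9 = 0.8197
delay = 10^0.8197 = 6.60 ms


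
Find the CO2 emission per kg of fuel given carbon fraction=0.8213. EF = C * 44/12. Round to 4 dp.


EF = C_frac * (M_CO2 / M_C)
EF = 0.8213 * (44/12)
EF = 0.8213 * 3.666667 = 3.0114 kg_CO2/kg_fuel


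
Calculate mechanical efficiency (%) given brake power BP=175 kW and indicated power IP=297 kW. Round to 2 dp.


eta_mech = (BP / IP) * 100
Ratio = 175 / 297 = 0.5892
eta_mech = 0.5892 * 100 = 58.92%


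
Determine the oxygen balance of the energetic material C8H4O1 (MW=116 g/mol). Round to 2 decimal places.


OB = -1600 * (2C + H/2 - O) / MW
Inner = 2*8 + 4/2 - 1 = 17.00
OB = -1600 * 17.00 / 116 = -234.48%


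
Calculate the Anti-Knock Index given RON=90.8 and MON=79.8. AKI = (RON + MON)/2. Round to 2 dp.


AKI = (RON + MON) / 2
AKI = (90.8 + 79.8) / 2
AKI = 170.6 / 2 = 85.30


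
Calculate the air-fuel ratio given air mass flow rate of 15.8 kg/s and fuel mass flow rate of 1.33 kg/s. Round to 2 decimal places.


AFR = m_air / m_fuel
AFR = 15.8 / 1.33 = 11.88


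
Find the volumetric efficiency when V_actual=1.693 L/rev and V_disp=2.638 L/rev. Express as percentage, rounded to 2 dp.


eta_v = (V_actual / V_disp) * 100
Ratio = 1.693 / 2.638 = 0.6418
eta_v = 0.6418 * 100 = 64.18%


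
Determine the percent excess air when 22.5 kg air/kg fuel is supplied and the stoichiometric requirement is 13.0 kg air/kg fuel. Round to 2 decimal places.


Excess air = actual - stoichiometric = 22.5 - 13.0 = 9.50 kg/kg fuel
Excess air % = (excess / stoich) * 100 = (9.50 / 13.0) * 100 = 73.08%


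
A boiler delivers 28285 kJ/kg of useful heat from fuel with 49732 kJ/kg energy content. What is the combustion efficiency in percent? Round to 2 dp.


Efficiency = (Q_useful / Q_fuel) * 100
Efficiency = (28285 / 49732) * 100
Efficiency = 0.5687 * 100 = 56.87%


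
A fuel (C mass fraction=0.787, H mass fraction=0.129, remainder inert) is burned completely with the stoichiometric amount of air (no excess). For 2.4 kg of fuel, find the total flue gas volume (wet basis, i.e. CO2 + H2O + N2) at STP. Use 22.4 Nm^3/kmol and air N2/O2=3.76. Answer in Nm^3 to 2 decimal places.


Per kg fuel: CO2 = (C/12 kmol)*22.4 = (0.787/12)*22.4 = 1.46907 Nm^3
Per kg fuel: H2O = (H/2 kmol)*22.4 = (0.129/2)*22.4 = 1.44480 Nm^3
O2 needed per kg fuel = C/12 + H/4 = 0.787/12 + 0.129/4 = 0.09783333 kmol
Per kg fuel: N2 = O2*3.76*22.4 = 0.09783333*3.76*22.4 = 8.23991 Nm^3
Total per kg = 1.46907 + 1.44480 + 8.23991 = 11.15378 Nm^3
Total = 11.15378 * 2.4 = 26.77 Nm^3


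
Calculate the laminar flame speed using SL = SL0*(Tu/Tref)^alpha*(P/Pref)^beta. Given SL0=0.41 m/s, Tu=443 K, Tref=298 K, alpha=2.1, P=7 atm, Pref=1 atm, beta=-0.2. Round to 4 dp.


SL = SL0 * (Tu/Tref)^alpha * (P/Pref)^beta
T ratio = 443/298 = 1.48657718
(T ratio)^alpha = 1.48657718^2.1 = 2.299290
(P/Pref)^beta = 7^(-0.2) = 0.677611
SL = 0.41 * 2.299290 * 0.677611 = 0.6388 m/s


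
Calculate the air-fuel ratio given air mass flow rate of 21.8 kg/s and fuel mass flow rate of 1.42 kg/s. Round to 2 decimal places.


AFR = m_air / m_fuel
AFR = 21.8 / 1.42 = 15.35


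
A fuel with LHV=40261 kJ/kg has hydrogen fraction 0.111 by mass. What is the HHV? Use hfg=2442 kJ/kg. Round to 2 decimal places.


HHV = LHV + hfg * 9 * H
Water addition = 2442 * 9 * 0.111 = 2439.558 kJ/kg
HHV = 40261 + 2439.558 = 42700.56 kJ/kg


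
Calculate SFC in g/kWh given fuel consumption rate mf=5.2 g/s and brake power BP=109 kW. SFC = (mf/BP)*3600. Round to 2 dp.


SFC = (mf / BP) * 3600
Rate = 5.2 / 109 = 0.047706 g/(s*kW)
SFC = 0.047706 * 3600 = 171.74 g/kWh


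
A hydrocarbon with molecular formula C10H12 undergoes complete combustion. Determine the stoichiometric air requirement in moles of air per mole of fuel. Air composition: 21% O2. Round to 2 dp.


Balanced combustion: C10H12 + 13 O2 -> 10 CO2 + 6 H2O
O2 needed = C + H/4 = 10 + 12/4 = 13.00 moles
Air moles = O2 / 0.21 = 13.00 / 0.21 = 61.90 moles air


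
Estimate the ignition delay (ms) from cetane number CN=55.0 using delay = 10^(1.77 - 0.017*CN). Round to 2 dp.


delay = 10^(1.77 - 0.017*CN)
Exponent = 1.77 - 0.017*55.0 = 0.8350
delay = 10^0.8350 = 6.84 ms


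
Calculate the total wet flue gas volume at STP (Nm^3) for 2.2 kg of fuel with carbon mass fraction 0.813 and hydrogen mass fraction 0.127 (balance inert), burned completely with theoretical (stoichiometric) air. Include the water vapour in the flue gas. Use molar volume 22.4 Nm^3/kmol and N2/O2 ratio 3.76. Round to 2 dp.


Per kg fuel: CO2 = (C/12 kmol)*22.4 = (0.813/12)*22.4 = 1.51760 Nm^3
Per kg fuel: H2O = (H/2 kmol)*22.4 = (0.127/2)*22.4 = 1.42240 Nm^3
O2 needed per kg fuel = C/12 + H/4 = 0.813/12 + 0.127/4 = 0.09950000 kmol
Per kg fuel: N2 = O2*3.76*22.4 = 0.09950000*3.76*22.4 = 8.38029 Nm^3
Total per kg = 1.51760 + 1.42240 + 8.38029 = 11.32029 Nm^3
Total = 11.32029 * 2.2 = 24.90 Nm^3


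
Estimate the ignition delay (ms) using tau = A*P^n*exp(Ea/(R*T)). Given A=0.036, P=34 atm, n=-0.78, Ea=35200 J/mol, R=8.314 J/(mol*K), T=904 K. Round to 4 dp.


tau = A * P^n * exp(Ea/(R*T))
P^n = 34^(-0.78) = 0.06389199
Ea/(R*T) = 35200/(8.314*904) = 4.683432
exp(Ea/(R*T)) = 108.140568
tau = 0.036 * 0.06389199 * 108.140568 = 0.2487 ms


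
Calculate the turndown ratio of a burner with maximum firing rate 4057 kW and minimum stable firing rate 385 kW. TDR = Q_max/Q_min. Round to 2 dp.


TDR = Q_max / Q_min
TDR = 4057 / 385 = 10.54


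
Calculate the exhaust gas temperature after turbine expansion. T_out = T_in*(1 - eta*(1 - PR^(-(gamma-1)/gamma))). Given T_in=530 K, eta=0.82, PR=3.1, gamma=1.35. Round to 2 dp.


T_out = T_in * (1 - eta * (1 - PR^(-(gamma-1)/gamma)))
Exponent = -(1.35-1)/1.35 = -0.25925926
PR^exp = 3.1^(-0.25925926) = 0.74577862
Factor = 1 - 0.82*(1 - 0.74577862) = 0.79153847
T_out = 530 * 0.79153847 = 419.52 K


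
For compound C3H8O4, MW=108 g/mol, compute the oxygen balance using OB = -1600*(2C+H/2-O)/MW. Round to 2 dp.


OB = -1600 * (2C + H/2 - O) / MW
Inner = 2*3 + 8/2 - 4 = 6.00
OB = -1600 * 6.00 / 108 = -88.89%


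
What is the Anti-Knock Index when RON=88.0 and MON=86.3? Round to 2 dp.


AKI = (RON + MON) / 2
AKI = (88.0 + 86.3) / 2
AKI = 174.3 / 2 = 87.15


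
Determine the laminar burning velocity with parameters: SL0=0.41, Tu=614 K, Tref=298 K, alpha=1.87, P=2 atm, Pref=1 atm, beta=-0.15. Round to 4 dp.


SL = SL0 * (Tu/Tref)^alpha * (P/Pref)^beta
T ratio = 614/298 = 2.06040268
(T ratio)^alpha = 2.06040268^1.87 = 3.864474
(P/Pref)^beta = 2^(-0.15) = 0.901250
SL = 0.41 * 3.864474 * 0.901250 = 1.4280 m/s


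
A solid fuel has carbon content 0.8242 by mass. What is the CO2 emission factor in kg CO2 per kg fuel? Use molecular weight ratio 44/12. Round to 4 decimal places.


EF = C_frac * (M_CO2 / M_C)
EF = 0.8242 * (44/12)
EF = 0.8242 * 3.666667 = 3.0221 kg_CO2/kg_fuel


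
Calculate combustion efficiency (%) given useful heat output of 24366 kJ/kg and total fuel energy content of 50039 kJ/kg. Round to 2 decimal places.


Efficiency = (Q_useful / Q_fuel) * 100
Efficiency = (24366 / 50039) * 100
Efficiency = 0.4869 * 100 = 48.69%


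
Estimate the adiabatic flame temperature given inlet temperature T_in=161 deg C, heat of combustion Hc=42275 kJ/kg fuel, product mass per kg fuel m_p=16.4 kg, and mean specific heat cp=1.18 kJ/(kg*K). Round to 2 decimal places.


T_ad = T_in + Hc / (m_p * cp)
Denominator = 16.4 * 1.18 = 19.3520
Temperature rise = 42275 / 19.3520 = 2184.53 K
T_ad = 161 + 2184.53 = 2345.53 deg C


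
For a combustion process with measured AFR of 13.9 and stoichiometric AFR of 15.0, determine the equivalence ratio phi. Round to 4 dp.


phi = AFR_stoich / AFR_actual
phi = 15.0 / 13.9 = 1.0791


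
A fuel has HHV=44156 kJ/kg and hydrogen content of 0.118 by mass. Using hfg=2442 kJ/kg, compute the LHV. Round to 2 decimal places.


LHV = HHV - hfg * 9 * H
Water correction = 2442 * 9 * 0.118 = 2593.404 kJ/kg
LHV = 44156 - 2593.404 = 41562.60 kJ/kg


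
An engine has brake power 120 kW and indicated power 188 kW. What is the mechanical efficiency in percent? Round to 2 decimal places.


eta_mech = (BP / IP) * 100
Ratio = 120 / 188 = 0.6383
eta_mech = 0.6383 * 100 = 63.83%


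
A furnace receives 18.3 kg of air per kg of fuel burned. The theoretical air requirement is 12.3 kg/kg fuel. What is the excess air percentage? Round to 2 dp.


Excess air = actual - stoichiometric = 18.3 - 12.3 = 6.00 kg/kg fuel
Excess air % = (excess / stoich) * 100 = (6.00 / 12.3) * 100 = 48.78%


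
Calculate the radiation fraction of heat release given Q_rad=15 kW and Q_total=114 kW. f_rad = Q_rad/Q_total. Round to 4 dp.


f_rad = Q_rad / Q_total
f_rad = 15 / 114 = 0.1316


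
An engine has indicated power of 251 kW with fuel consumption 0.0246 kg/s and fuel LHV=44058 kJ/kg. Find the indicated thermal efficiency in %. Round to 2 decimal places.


eta_ith = (IP / (mf * LHV)) * 100
Denominator = 0.0246 * 44058 = 1083.8268 kW
eta_ith = (251 / 1083.8268) * 100 = 23.16%


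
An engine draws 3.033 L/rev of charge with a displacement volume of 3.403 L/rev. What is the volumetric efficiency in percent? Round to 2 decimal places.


eta_v = (V_actual / V_disp) * 100
Ratio = 3.033 / 3.403 = 0.8913
eta_v = 0.8913 * 100 = 89.13%


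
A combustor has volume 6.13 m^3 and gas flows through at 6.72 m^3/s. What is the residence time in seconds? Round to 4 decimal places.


tau = V / Q_flow
tau = 6.13 / 6.72 = 0.9122 s


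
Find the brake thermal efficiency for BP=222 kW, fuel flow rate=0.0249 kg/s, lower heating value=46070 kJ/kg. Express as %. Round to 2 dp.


eta_BTE = (BP / (mf * LHV)) * 100
Denominator = 0.0249 * 46070 = 1147.1430 kW
eta_BTE = (222 / 1147.1430) * 100 = 19.35%


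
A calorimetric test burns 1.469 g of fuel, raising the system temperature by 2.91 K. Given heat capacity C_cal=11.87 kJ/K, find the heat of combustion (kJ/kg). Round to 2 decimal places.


Hc = C_cal * delta_T / m_fuel
Q_released = 11.87 * 2.91 = 34.5417 kJ
m_fuel = 1.469 g = 1.469/1000 kg = 0.001469 kg
Hc = 34.5417 / 0.001469 = 23513.75 kJ/kg
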